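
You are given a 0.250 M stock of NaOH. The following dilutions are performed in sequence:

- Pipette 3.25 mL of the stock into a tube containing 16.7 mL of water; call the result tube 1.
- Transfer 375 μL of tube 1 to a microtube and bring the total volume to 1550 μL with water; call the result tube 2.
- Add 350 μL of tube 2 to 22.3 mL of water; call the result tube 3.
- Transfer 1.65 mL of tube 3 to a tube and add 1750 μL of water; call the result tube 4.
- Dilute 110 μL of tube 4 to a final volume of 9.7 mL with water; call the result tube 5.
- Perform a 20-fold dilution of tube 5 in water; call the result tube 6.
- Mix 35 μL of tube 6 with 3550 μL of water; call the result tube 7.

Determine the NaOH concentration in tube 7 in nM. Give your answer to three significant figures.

0.409 nM

Step 1: 3.25 mL + 16.7 mL = 19.95 mL total → factor 19.95/3.25 = 6.1385
Step 2: 375 μL brought to 1550 μL → factor 1550/375 = 4.1333
Step 3: 350 μL + 22.3 mL = 22650 μL total → factor 22650/350 = 64.714
Step 4: 1.65 mL + 1750 μL = 3.4 mL total → factor 3.4/1.65 = 2.0606
Step 5: 110 μL brought to 9.7 mL → factor 9700/110 = 88.182
Step 6: 20-fold → factor 20
Step 7: 35 μL + 3550 μL = 3585 μL total → factor 3585/35 = 102.43
Overall dilution factor = 6.1385 × 4.1333 × 64.714 × 2.0606 × 88.182 × 20 × 102.43 = 6.112 × 10^8
Final = 0.250 M / 6.112 × 10^8 = 4.090 × 10^-10 M = 0.409 nM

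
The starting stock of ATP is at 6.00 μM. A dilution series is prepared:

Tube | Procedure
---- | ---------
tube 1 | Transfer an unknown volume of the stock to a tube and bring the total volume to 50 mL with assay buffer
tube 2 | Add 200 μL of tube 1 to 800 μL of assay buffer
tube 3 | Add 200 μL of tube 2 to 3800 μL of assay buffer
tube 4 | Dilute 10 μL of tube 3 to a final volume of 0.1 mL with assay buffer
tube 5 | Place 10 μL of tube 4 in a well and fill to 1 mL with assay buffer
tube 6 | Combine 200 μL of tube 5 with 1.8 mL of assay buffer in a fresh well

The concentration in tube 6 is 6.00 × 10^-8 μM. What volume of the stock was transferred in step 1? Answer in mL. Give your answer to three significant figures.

Step 1: v brought to 50 mL → factor = 50 mL/v
Step 2: 200 μL + 800 μL = 1000 μL total → factor 1000/200 = 5
Step 3: 200 μL + 3800 μL = 4000 μL total → factor 4000/200 = 20
Step 4: 10 μL brought to 0.1 mL → factor 100/10 = 10
Step 5: 10 μL brought to 1 mL → factor 1000/10 = 100
Step 6: 200 μL + 1.8 mL = 2000 μL total → factor 2000/200 = 10
Product of known-step factors = 1 × 10^6
Overall factor = 6.00 μM / (6.00 × 10^-8 μM) = 1 × 10^8
Step-1 factor = 1 × 10^8 / 1 × 10^6 = 100
v = 50 mL / 100 = 0.500 mL

0.500 mL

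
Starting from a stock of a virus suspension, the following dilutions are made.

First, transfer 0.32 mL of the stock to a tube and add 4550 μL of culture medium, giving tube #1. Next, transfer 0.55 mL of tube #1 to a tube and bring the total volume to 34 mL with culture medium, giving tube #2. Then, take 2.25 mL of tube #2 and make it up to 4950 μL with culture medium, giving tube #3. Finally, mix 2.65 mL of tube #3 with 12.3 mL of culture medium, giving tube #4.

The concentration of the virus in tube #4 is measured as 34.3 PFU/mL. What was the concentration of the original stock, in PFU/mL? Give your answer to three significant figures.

4.01 × 10^5 PFU/mL

Step 1: 0.32 mL + 4550 μL = 4.87 mL total → factor 4.87/0.32 = 15.219
Step 2: 0.55 mL brought to 34 mL → factor 34/0.55 = 61.818
Step 3: 2.25 mL brought to 4950 μL → factor 4.95/2.25 = 2.2
Step 4: 2.65 mL + 12.3 mL = 14.95 mL total → factor 14.95/2.65 = 5.6415
Overall dilution factor = 15.219 × 61.818 × 2.2 × 5.6415 = 11677
Stock = 34.3 PFU/mL × 11677 = 4.01 × 10^5 PFU/mL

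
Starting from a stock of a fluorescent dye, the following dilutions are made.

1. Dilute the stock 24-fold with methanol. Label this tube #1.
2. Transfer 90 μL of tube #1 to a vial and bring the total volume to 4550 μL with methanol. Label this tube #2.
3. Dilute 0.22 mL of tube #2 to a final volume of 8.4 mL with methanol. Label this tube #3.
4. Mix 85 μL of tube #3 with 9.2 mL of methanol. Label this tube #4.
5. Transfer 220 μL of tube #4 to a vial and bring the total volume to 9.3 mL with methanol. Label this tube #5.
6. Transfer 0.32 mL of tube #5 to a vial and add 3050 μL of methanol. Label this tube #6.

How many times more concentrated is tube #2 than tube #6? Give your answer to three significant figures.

1.86 × 10^6

Step 1: 24-fold → factor 24
Step 2: 90 μL brought to 4550 μL → factor 4550/90 = 50.556
Step 3: 0.22 mL brought to 8.4 mL → factor 8.4/0.22 = 38.182
Step 4: 85 μL + 9.2 mL = 9285 μL total → factor 9285/85 = 109.24
Step 5: 220 μL brought to 9.3 mL → factor 9300/220 = 42.273
Step 6: 0.32 mL + 3050 μL = 3.37 mL total → factor 3.37/0.32 = 10.531
Dilution factor to tube #2 = 1213.3; to tube #6 = 2.2529 × 10^9
[tube #2]/[tube #6] = (factor to tube #6)/(factor to tube #2) = 2.2529 × 10^9/1213.3 = 1.86 × 10^6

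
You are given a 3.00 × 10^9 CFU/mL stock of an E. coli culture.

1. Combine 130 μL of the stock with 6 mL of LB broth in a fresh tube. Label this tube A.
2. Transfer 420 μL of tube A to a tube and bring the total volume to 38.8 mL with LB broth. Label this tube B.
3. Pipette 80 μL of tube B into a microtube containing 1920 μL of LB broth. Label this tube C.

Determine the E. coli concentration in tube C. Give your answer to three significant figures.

Step 1: 130 μL + 6 mL = 6130 μL total → factor 6130/130 = 47.154
Step 2: 420 μL brought to 38.8 mL → factor 38800/420 = 92.381
Step 3: 80 μL + 1920 μL = 2000 μL total → factor 2000/80 = 25
Overall dilution factor = 47.154 × 92.381 × 25 = 1.089 × 10^5
Final = 3.00 × 10^9 CFU/mL / 1.089 × 10^5 = 2.75 × 10^4 CFU/mL

2.75 × 10^4 CFU/mL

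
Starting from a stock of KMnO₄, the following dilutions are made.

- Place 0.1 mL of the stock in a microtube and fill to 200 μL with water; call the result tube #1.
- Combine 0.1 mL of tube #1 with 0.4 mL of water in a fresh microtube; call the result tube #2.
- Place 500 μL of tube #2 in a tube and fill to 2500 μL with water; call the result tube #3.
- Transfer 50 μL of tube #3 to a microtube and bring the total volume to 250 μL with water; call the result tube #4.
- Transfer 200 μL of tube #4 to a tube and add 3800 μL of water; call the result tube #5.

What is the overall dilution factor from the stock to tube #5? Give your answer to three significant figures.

Step 1: 0.1 mL brought to 200 μL → factor 0.2/0.1 = 2
Step 2: 0.1 mL + 0.4 mL = 0.5 mL total → factor 0.5/0.1 = 5
Step 3: 500 μL brought to 2500 μL → factor 2500/500 = 5
Step 4: 50 μL brought to 250 μL → factor 250/50 = 5
Step 5: 200 μL + 3800 μL = 4000 μL total → factor 4000/200 = 20
Overall dilution factor = 2 × 5 × 5 × 5 × 20 = 5000

5.00 × 10^3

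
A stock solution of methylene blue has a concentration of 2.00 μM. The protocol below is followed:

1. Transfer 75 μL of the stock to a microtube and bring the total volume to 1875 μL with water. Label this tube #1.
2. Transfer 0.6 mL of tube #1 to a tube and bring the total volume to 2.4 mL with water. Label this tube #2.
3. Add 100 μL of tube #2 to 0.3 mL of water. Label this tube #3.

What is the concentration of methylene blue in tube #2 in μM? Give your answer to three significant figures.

0.0200 μM

Step 1: 75 μL brought to 1875 μL → factor 1875/75 = 25
Step 2: 0.6 mL brought to 2.4 mL → factor 2.4/0.6 = 4
Dilution factor through tube #2 = 25 × 4 = 100
[tube #2] = 2.00 μM / 100 = 0.0200 μM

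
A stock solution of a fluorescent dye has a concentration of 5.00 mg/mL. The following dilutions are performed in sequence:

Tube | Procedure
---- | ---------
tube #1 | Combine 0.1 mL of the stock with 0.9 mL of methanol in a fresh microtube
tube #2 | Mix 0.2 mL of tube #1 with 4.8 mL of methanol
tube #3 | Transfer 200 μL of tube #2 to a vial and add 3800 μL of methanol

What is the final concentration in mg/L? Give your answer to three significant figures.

Step 1: 0.1 mL + 0.9 mL = 1 mL total → factor 1/0.1 = 10
Step 2: 0.2 mL + 4.8 mL = 5 mL total → factor 5/0.2 = 25
Step 3: 200 μL + 3800 μL = 4000 μL total → factor 4000/200 = 20
Overall dilution factor = 10 × 25 × 20 = 5000
Final = 5.00 mg/mL / 5000 = 0.001000 mg/mL = 1.00 mg/L

1.00 mg/L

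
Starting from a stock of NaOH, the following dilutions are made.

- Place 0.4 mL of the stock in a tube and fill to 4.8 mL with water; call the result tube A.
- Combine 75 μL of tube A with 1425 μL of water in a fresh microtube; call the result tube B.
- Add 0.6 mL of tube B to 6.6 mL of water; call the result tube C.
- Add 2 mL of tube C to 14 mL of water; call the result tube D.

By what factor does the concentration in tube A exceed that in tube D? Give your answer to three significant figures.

1.92 × 10^3

Step 1: 0.4 mL brought to 4.8 mL → factor 4.8/0.4 = 12
Step 2: 75 μL + 1425 μL = 1500 μL total → factor 1500/75 = 20
Step 3: 0.6 mL + 6.6 mL = 7.2 mL total → factor 7.2/0.6 = 12
Step 4: 2 mL + 14 mL = 16 mL total → factor 16/2 = 8
Dilution factor to tube A = 12; to tube D = 23040
[tube A]/[tube D] = (factor to tube D)/(factor to tube A) = 23040/12 = 1.92 × 10^3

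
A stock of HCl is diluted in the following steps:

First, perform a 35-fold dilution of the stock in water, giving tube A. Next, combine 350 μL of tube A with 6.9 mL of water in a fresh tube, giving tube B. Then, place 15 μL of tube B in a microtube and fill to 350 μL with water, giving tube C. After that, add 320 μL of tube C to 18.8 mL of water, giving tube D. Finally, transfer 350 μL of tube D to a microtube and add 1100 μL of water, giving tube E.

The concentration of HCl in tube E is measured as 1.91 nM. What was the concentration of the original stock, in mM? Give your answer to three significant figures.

Step 1: 35-fold → factor 35
Step 2: 350 μL + 6.9 mL = 7250 μL total → factor 7250/350 = 20.714
Step 3: 15 μL brought to 350 μL → factor 350/15 = 23.333
Step 4: 320 μL + 18.8 mL = 19120 μL total → factor 19120/320 = 59.75
Step 5: 350 μL + 1100 μL = 1450 μL total → factor 1450/350 = 4.1429
Overall dilution factor = 35 × 20.714 × 23.333 × 59.75 × 4.1429 = 4.1875 × 10^6
Stock = 1.91 nM × 4.1875 × 10^6 = 7.998 × 10^6 nM = 8.00 mM

8.00 mM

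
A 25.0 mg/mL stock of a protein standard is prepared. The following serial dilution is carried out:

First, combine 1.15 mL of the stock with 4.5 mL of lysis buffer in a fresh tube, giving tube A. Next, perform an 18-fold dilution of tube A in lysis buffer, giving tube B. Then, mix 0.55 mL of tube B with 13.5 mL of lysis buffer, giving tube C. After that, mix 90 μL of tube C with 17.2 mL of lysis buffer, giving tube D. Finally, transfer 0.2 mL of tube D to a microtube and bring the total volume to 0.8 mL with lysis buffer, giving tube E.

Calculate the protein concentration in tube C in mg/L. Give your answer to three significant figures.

11.1 mg/L

Step 1: 1.15 mL + 4.5 mL = 5.65 mL total → factor 5.65/1.15 = 4.913
Step 2: 18-fold → factor 18
Step 3: 0.55 mL + 13.5 mL = 14.05 mL total → factor 14.05/0.55 = 25.545
Dilution factor through tube C = 4.913 × 18 × 25.545 = 2259.1
[tube C] = 25.0 mg/mL / 2259.1 = 0.01107 mg/mL = 11.1 mg/L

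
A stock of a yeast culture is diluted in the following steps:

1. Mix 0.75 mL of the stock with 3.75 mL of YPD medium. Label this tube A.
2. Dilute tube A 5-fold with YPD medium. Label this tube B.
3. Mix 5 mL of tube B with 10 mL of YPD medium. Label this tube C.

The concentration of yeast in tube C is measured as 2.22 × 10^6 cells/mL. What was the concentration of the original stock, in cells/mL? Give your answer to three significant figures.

2.00 × 10^8 cells/mL

Step 1: 0.75 mL + 3.75 mL = 4.5 mL total → factor 4.5/0.75 = 6
Step 2: 5-fold → factor 5
Step 3: 5 mL + 10 mL = 15 mL total → factor 15/5 = 3
Overall dilution factor = 6 × 5 × 3 = 90
Stock = 2.22 × 10^6 cells/mL × 90 = 2.00 × 10^8 cells/mL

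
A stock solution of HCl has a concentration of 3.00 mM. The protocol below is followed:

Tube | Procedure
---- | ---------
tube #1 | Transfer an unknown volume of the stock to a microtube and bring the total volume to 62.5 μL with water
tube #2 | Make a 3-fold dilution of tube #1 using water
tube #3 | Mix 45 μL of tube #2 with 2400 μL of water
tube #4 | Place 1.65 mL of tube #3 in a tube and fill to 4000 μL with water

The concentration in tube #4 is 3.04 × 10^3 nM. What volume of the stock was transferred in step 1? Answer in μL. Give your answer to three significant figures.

Step 1: v brought to 62.5 μL → factor = 62.5 μL/v
Step 2: 3-fold → factor 3
Step 3: 45 μL + 2400 μL = 2445 μL total → factor 2445/45 = 54.333
Step 4: 1.65 mL brought to 4000 μL → factor 4/1.65 = 2.4242
Product of known-step factors = 395.15
Overall factor = 3.00 mM / (3.04 × 10^3 nM) = 986.84
Step-1 factor = 986.84 / 395.15 = 2.4974
v = 62.5 μL / 2.4974 = 25.0 μL

25.0 μL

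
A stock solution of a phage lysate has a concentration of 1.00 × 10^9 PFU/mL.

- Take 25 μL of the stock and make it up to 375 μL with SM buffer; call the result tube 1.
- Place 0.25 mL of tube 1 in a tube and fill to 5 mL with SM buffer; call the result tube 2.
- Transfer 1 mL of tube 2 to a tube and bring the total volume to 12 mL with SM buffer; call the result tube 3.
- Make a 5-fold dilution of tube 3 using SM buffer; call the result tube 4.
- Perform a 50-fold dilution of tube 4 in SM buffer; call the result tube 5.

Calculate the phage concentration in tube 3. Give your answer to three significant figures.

2.78 × 10^5 PFU/mL

Step 1: 25 μL brought to 375 μL → factor 375/25 = 15
Step 2: 0.25 mL brought to 5 mL → factor 5/0.25 = 20
Step 3: 1 mL brought to 12 mL → factor 12/1 = 12
Dilution factor through tube 3 = 15 × 20 × 12 = 3600
[tube 3] = 1.00 × 10^9 PFU/mL / 3600 = 2.78 × 10^5 PFU/mL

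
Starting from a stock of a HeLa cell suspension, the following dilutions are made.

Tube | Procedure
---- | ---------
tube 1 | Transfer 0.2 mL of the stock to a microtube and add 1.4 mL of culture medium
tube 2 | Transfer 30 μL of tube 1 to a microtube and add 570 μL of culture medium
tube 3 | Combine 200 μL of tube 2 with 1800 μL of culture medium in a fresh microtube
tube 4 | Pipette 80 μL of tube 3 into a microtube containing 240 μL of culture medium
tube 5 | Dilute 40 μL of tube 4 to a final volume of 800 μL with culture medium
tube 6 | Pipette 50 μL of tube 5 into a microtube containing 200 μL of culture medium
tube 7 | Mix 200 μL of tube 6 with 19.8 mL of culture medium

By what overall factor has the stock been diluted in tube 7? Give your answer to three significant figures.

Step 1: 0.2 mL + 1.4 mL = 1.6 mL total → factor 1.6/0.2 = 8
Step 2: 30 μL + 570 μL = 600 μL total → factor 600/30 = 20
Step 3: 200 μL + 1800 μL = 2000 μL total → factor 2000/200 = 10
Step 4: 80 μL + 240 μL = 320 μL total → factor 320/80 = 4
Step 5: 40 μL brought to 800 μL → factor 800/40 = 20
Step 6: 50 μL + 200 μL = 250 μL total → factor 250/50 = 5
Step 7: 200 μL + 19.8 mL = 20000 μL total → factor 20000/200 = 100
Overall dilution factor = 8 × 20 × 10 × 4 × 20 × 5 × 100 = 6.4 × 10^7

6.40 × 10^7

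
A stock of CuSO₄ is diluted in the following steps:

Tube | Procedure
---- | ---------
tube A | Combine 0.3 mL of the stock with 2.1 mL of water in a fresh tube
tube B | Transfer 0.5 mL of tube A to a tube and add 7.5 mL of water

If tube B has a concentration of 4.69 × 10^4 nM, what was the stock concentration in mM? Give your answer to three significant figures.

Step 1: 0.3 mL + 2.1 mL = 2.4 mL total → factor 2.4/0.3 = 8
Step 2: 0.5 mL + 7.5 mL = 8 mL total → factor 8/0.5 = 16
Overall dilution factor = 8 × 16 = 128
Stock = 4.69 × 10^4 nM × 128 = 6.003 × 10^6 nM = 6.00 mM

6.00 mM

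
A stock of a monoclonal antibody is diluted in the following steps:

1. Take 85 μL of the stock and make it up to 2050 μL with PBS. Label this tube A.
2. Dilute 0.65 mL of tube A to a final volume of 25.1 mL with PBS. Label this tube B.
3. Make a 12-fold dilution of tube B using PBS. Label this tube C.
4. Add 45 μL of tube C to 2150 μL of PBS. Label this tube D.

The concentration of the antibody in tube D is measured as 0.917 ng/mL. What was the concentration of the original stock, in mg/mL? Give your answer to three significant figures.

0.500 mg/mL

Step 1: 85 μL brought to 2050 μL → factor 2050/85 = 24.118
Step 2: 0.65 mL brought to 25.1 mL → factor 25.1/0.65 = 38.615
Step 3: 12-fold → factor 12
Step 4: 45 μL + 2150 μL = 2195 μL total → factor 2195/45 = 48.778
Overall dilution factor = 24.118 × 38.615 × 12 × 48.778 = 5.4513 × 10^5
Stock = 0.917 ng/mL × 5.4513 × 10^5 = 4.999 × 10^5 ng/mL = 0.500 mg/mL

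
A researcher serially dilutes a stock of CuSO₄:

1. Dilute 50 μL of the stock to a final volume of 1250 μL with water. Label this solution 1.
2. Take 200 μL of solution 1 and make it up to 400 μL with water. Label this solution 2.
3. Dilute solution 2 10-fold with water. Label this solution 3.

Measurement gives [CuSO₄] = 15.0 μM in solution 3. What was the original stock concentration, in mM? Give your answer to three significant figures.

7.50 mM

Step 1: 50 μL brought to 1250 μL → factor 1250/50 = 25
Step 2: 200 μL brought to 400 μL → factor 400/200 = 2
Step 3: 10-fold → factor 10
Overall dilution factor = 25 × 2 × 10 = 500
Stock = 15.0 μM × 500 = 7500 μM = 7.50 mM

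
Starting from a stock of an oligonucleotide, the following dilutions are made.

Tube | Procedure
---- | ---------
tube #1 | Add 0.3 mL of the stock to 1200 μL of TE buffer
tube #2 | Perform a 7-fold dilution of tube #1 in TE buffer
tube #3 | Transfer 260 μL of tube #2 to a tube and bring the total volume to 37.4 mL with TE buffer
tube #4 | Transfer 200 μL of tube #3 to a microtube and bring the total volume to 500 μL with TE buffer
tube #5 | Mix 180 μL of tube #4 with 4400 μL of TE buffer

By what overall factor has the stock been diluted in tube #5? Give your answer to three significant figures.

3.20 × 10^5

Step 1: 0.3 mL + 1200 μL = 1.5 mL total → factor 1.5/0.3 = 5
Step 2: 7-fold → factor 7
Step 3: 260 μL brought to 37.4 mL → factor 37400/260 = 143.85
Step 4: 200 μL brought to 500 μL → factor 500/200 = 2.5
Step 5: 180 μL + 4400 μL = 4580 μL total → factor 4580/180 = 25.444
Overall dilution factor = 5 × 7 × 143.85 × 2.5 × 25.444 = 3.2026 × 10^5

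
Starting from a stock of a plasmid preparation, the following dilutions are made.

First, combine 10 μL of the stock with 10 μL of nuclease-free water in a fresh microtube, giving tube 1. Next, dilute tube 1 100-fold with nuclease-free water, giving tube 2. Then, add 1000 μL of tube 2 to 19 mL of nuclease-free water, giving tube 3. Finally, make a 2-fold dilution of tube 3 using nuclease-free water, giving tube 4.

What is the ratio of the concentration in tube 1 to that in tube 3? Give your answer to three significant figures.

Step 1: 10 μL + 10 μL = 20 μL total → factor 20/10 = 2
Step 2: 100-fold → factor 100
Step 3: 1000 μL + 19 mL = 20000 μL total → factor 20000/1000 = 20
Dilution factor to tube 1 = 2; to tube 3 = 4000
[tube 1]/[tube 3] = (factor to tube 3)/(factor to tube 1) = 4000/2 = 2.00 × 10^3

2.00 × 10^3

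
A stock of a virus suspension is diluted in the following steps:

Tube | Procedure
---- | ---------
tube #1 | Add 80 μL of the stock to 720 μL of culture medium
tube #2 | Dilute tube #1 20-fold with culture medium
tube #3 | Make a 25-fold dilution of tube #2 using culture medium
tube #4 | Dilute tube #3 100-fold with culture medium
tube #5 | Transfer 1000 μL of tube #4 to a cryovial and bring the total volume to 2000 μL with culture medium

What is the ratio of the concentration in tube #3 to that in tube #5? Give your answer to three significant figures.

Step 1: 80 μL + 720 μL = 800 μL total → factor 800/80 = 10
Step 2: 20-fold → factor 20
Step 3: 25-fold → factor 25
Step 4: 100-fold → factor 100
Step 5: 1000 μL brought to 2000 μL → factor 2000/1000 = 2
Dilution factor to tube #3 = 5000; to tube #5 = 1 × 10^6
[tube #3]/[tube #5] = (factor to tube #5)/(factor to tube #3) = 1 × 10^6/5000 = 200

200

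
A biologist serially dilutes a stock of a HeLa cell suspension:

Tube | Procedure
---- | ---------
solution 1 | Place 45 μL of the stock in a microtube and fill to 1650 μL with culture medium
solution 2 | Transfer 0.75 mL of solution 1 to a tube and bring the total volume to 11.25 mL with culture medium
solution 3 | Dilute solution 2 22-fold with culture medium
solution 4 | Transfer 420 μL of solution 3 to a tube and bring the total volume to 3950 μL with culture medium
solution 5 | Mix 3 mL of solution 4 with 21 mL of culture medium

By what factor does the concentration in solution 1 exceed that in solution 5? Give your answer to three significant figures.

Step 1: 45 μL brought to 1650 μL → factor 1650/45 = 36.667
Step 2: 0.75 mL brought to 11.25 mL → factor 11.25/0.75 = 15
Step 3: 22-fold → factor 22
Step 4: 420 μL brought to 3950 μL → factor 3950/420 = 9.4048
Step 5: 3 mL + 21 mL = 24 mL total → factor 24/3 = 8
Dilution factor to solution 1 = 36.667; to solution 5 = 9.1038 × 10^5
[solution 1]/[solution 5] = (factor to solution 5)/(factor to solution 1) = 9.1038 × 10^5/36.667 = 2.48 × 10^4

2.48 × 10^4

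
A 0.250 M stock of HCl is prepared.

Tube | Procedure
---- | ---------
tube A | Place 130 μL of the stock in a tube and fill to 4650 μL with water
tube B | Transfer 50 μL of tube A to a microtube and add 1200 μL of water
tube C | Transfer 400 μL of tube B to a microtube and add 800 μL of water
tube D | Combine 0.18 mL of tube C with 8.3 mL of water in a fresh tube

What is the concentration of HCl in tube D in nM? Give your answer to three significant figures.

Step 1: 130 μL brought to 4650 μL → factor 4650/130 = 35.769
Step 2: 50 μL + 1200 μL = 1250 μL total → factor 1250/50 = 25
Step 3: 400 μL + 800 μL = 1200 μL total → factor 1200/400 = 3
Step 4: 0.18 mL + 8.3 mL = 8.48 mL total → factor 8.48/0.18 = 47.111
Overall dilution factor = 35.769 × 25 × 3 × 47.111 = 1.2638 × 10^5
Final = 0.250 M / 1.2638 × 10^5 = 1.978 × 10^-6 M = 1.98 × 10^3 nM

1.98 × 10^3 nM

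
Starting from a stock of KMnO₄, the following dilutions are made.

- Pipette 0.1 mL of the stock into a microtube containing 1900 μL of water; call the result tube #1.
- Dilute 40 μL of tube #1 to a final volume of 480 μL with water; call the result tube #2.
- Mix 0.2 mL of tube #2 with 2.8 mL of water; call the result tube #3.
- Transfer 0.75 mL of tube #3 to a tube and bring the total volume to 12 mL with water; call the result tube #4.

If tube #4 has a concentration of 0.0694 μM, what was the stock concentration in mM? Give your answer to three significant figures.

Step 1: 0.1 mL + 1900 μL = 2 mL total → factor 2/0.1 = 20
Step 2: 40 μL brought to 480 μL → factor 480/40 = 12
Step 3: 0.2 mL + 2.8 mL = 3 mL total → factor 3/0.2 = 15
Step 4: 0.75 mL brought to 12 mL → factor 12/0.75 = 16
Overall dilution factor = 20 × 12 × 15 × 16 = 57600
Stock = 0.0694 μM × 57600 = 3997 μM = 4.00 mM

4.00 mM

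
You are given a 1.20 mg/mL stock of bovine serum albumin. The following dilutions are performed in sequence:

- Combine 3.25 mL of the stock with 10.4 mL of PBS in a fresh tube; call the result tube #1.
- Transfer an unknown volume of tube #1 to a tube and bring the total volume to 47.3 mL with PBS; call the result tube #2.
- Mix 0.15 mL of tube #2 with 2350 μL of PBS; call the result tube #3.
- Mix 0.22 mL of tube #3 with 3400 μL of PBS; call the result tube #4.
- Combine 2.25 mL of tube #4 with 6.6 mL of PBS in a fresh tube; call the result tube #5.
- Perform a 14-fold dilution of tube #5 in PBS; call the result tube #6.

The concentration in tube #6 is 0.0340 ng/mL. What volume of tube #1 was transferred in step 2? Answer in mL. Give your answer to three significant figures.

Step 1: 3.25 mL + 10.4 mL = 13.65 mL total → factor 13.65/3.25 = 4.2
Step 2: v brought to 47.3 mL → factor = 47.3 mL/v
Step 3: 0.15 mL + 2350 μL = 2.5 mL total → factor 2.5/0.15 = 16.667
Step 4: 0.22 mL + 3400 μL = 3.62 mL total → factor 3.62/0.22 = 16.455
Step 5: 2.25 mL + 6.6 mL = 8.85 mL total → factor 8.85/2.25 = 3.9333
Step 6: 14-fold → factor 14
Product of known-step factors = 63427
Overall factor = 1.20 mg/mL / (0.0340 ng/mL) = 3.5294 × 10^7
Step-2 factor = 3.5294 × 10^7 / 63427 = 556.45
v = 47.3 mL / 556.45 = 0.0850 mL

0.0850 mL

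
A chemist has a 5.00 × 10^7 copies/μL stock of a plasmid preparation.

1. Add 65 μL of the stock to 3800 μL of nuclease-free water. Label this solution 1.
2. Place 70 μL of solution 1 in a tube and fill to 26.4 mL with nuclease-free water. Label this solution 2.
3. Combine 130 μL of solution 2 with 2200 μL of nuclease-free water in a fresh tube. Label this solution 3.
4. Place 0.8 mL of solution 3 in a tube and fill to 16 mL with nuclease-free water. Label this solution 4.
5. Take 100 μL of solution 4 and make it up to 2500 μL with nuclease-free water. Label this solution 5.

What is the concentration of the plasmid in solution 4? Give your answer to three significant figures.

6.22 copies/μL

Step 1: 65 μL + 3800 μL = 3865 μL total → factor 3865/65 = 59.462
Step 2: 70 μL brought to 26.4 mL → factor 26400/70 = 377.14
Step 3: 130 μL + 2200 μL = 2330 μL total → factor 2330/130 = 17.923
Step 4: 0.8 mL brought to 16 mL → factor 16/0.8 = 20
Dilution factor through solution 4 = 59.462 × 377.14 × 17.923 × 20 = 8.0387 × 10^6
[solution 4] = 5.00 × 10^7 copies/μL / 8.0387 × 10^6 = 6.22 copies/μL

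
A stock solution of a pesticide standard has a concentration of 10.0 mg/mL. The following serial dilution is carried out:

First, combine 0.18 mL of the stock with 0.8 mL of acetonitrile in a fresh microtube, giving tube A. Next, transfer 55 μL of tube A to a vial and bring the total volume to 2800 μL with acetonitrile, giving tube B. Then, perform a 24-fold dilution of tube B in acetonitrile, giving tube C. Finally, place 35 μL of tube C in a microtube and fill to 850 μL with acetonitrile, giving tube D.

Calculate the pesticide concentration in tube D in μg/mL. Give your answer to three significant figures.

0.0619 μg/mL

Step 1: 0.18 mL + 0.8 mL = 0.98 mL total → factor 0.98/0.18 = 5.4444
Step 2: 55 μL brought to 2800 μL → factor 2800/55 = 50.909
Step 3: 24-fold → factor 24
Step 4: 35 μL brought to 850 μL → factor 850/35 = 24.286
Dilution factor through tube D = 5.4444 × 50.909 × 24 × 24.286 = 1.6155 × 10^5
[tube D] = 10.0 mg/mL / 1.6155 × 10^5 = 6.190 × 10^-5 mg/mL = 0.0619 μg/mL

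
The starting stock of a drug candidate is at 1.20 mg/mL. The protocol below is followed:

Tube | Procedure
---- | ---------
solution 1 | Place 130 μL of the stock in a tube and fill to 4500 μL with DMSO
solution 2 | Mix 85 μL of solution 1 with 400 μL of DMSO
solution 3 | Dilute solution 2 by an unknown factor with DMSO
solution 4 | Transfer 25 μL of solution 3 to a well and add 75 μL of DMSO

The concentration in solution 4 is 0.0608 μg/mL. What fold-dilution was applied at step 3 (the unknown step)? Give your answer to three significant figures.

Step 1: 130 μL brought to 4500 μL → factor 4500/130 = 34.615
Step 2: 85 μL + 400 μL = 485 μL total → factor 485/85 = 5.7059
Step 3: unknown factor x
Step 4: 25 μL + 75 μL = 100 μL total → factor 100/25 = 4
Product of known-step factors = 790.05
Overall factor = 1.20 mg/mL / (0.0608 μg/mL) = 19737
x = 19737 / 790.05 = 25.0

25.0-fold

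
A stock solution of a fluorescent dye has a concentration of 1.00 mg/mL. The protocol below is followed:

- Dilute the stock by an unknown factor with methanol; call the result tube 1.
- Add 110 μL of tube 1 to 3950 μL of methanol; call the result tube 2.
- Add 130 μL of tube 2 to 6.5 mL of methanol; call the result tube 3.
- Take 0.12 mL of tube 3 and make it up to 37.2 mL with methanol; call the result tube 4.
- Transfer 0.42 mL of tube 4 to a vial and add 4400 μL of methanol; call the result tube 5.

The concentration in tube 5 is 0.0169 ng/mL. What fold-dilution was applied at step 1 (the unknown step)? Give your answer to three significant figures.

8.84-fold

Step 1: unknown factor x
Step 2: 110 μL + 3950 μL = 4060 μL total → factor 4060/110 = 36.909
Step 3: 130 μL + 6.5 mL = 6630 μL total → factor 6630/130 = 51
Step 4: 0.12 mL brought to 37.2 mL → factor 37.2/0.12 = 310
Step 5: 0.42 mL + 4400 μL = 4.82 mL total → factor 4.82/0.42 = 11.476
Product of known-step factors = 6.6967 × 10^6
Overall factor = 1.00 mg/mL / (0.0169 ng/mL) = 5.9172 × 10^7
x = 5.9172 × 10^7 / 6.6967 × 10^6 = 8.84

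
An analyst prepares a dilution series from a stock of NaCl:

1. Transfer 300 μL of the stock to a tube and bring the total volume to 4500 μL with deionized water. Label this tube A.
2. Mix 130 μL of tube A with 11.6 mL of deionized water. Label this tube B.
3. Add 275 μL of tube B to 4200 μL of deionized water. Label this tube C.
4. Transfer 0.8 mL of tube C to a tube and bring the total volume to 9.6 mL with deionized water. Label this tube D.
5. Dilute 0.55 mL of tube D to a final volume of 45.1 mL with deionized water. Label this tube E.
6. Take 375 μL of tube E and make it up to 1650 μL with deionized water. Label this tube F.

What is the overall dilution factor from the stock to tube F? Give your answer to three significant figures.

Step 1: 300 μL brought to 4500 μL → factor 4500/300 = 15
Step 2: 130 μL + 11.6 mL = 11730 μL total → factor 11730/130 = 90.231
Step 3: 275 μL + 4200 μL = 4475 μL total → factor 4475/275 = 16.273
Step 4: 0.8 mL brought to 9.6 mL → factor 9.6/0.8 = 12
Step 5: 0.55 mL brought to 45.1 mL → factor 45.1/0.55 = 82
Step 6: 375 μL brought to 1650 μL → factor 1650/375 = 4.4
Overall dilution factor = 15 × 90.231 × 16.273 × 12 × 82 × 4.4 = 9.5357 × 10^7

9.54 × 10^7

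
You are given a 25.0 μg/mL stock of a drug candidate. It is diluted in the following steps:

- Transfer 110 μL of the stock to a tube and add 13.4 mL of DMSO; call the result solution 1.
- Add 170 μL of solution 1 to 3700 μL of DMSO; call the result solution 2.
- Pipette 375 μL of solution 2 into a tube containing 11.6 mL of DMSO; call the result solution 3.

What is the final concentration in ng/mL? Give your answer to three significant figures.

0.280 ng/mL

Step 1: 110 μL + 13.4 mL = 13510 μL total → factor 13510/110 = 122.82
Step 2: 170 μL + 3700 μL = 3870 μL total → factor 3870/170 = 22.765
Step 3: 375 μL + 11.6 mL = 11975 μL total → factor 11975/375 = 31.933
Overall dilution factor = 122.82 × 22.765 × 31.933 = 89283
Final = 25.0 μg/mL / 89283 = 0.0002800 μg/mL = 0.280 ng/mL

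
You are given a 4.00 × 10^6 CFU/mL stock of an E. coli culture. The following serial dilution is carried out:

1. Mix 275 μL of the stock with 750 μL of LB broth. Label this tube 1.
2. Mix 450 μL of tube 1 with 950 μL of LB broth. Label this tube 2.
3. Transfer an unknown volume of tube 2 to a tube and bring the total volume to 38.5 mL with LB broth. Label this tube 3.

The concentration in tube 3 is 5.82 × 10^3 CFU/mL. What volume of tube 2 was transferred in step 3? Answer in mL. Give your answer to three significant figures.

Step 1: 275 μL + 750 μL = 1025 μL total → factor 1025/275 = 3.7273
Step 2: 450 μL + 950 μL = 1400 μL total → factor 1400/450 = 3.1111
Step 3: v brought to 38.5 mL → factor = 38.5 mL/v
Product of known-step factors = 11.596
Overall factor = 4.00 × 10^6 CFU/mL / (5.82 × 10^3 CFU/mL) = 687.29
Step-3 factor = 687.29 / 11.596 = 59.269
v = 38.5 mL / 59.269 = 0.650 mL

0.650 mL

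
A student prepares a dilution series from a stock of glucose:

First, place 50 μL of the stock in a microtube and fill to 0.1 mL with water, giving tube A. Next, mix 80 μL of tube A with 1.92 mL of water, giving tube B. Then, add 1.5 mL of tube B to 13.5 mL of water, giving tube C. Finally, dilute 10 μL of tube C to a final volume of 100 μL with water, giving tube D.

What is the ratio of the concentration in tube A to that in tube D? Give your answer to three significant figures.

2.50 × 10^3

Step 1: 50 μL brought to 0.1 mL → factor 100/50 = 2
Step 2: 80 μL + 1.92 mL = 2000 μL total → factor 2000/80 = 25
Step 3: 1.5 mL + 13.5 mL = 15 mL total → factor 15/1.5 = 10
Step 4: 10 μL brought to 100 μL → factor 100/10 = 10
Dilution factor to tube A = 2; to tube D = 5000
[tube A]/[tube D] = (factor to tube D)/(factor to tube A) = 5000/2 = 2.50 × 10^3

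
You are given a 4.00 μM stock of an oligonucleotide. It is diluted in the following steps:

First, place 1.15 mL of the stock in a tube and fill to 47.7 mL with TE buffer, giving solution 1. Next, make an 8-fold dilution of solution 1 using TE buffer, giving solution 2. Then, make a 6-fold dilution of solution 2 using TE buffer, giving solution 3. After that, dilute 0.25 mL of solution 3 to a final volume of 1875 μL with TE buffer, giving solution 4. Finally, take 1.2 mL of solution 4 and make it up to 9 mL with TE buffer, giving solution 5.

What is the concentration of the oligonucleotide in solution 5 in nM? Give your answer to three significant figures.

0.0357 nM

Step 1: 1.15 mL brought to 47.7 mL → factor 47.7/1.15 = 41.478
Step 2: 8-fold → factor 8
Step 3: 6-fold → factor 6
Step 4: 0.25 mL brought to 1875 μL → factor 1.875/0.25 = 7.5
Step 5: 1.2 mL brought to 9 mL → factor 9/1.2 = 7.5
Overall dilution factor = 41.478 × 8 × 6 × 7.5 × 7.5 = 1.1199 × 10^5
Final = 4.00 μM / 1.1199 × 10^5 = 3.572 × 10^-5 μM = 0.0357 nM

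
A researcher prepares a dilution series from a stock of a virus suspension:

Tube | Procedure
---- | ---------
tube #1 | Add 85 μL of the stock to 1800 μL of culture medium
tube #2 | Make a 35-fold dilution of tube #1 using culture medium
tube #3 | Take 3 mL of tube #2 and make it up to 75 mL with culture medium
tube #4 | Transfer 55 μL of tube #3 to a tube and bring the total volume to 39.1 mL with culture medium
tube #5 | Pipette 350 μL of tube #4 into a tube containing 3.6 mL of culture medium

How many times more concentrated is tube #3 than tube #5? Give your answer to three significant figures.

8.02 × 10^3

Step 1: 85 μL + 1800 μL = 1885 μL total → factor 1885/85 = 22.176
Step 2: 35-fold → factor 35
Step 3: 3 mL brought to 75 mL → factor 75/3 = 25
Step 4: 55 μL brought to 39.1 mL → factor 39100/55 = 710.91
Step 5: 350 μL + 3.6 mL = 3950 μL total → factor 3950/350 = 11.286
Dilution factor to tube #3 = 19404; to tube #5 = 1.5568 × 10^8
[tube #3]/[tube #5] = (factor to tube #5)/(factor to tube #3) = 1.5568 × 10^8/19404 = 8.02 × 10^3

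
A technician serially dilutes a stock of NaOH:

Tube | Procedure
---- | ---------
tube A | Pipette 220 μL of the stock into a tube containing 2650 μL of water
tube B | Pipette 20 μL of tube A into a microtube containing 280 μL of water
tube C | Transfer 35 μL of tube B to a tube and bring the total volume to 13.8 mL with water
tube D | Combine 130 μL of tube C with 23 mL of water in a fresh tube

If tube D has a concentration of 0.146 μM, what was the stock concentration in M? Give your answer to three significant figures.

Step 1: 220 μL + 2650 μL = 2870 μL total → factor 2870/220 = 13.045
Step 2: 20 μL + 280 μL = 300 μL total → factor 300/20 = 15
Step 3: 35 μL brought to 13.8 mL → factor 13800/35 = 394.29
Step 4: 130 μL + 23 mL = 23130 μL total → factor 23130/130 = 177.92
Overall dilution factor = 13.045 × 15 × 394.29 × 177.92 = 1.3728 × 10^7
Stock = 0.146 μM × 1.3728 × 10^7 = 2.004 × 10^6 μM = 2.00 M

2.00 M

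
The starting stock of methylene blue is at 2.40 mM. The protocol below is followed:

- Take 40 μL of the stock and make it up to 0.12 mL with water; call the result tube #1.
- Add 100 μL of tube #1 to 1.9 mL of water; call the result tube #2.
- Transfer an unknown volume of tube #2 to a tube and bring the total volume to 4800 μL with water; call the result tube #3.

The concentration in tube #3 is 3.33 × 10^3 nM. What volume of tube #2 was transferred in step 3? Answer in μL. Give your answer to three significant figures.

400 μL

Step 1: 40 μL brought to 0.12 mL → factor 120/40 = 3
Step 2: 100 μL + 1.9 mL = 2000 μL total → factor 2000/100 = 20
Step 3: v brought to 4800 μL → factor = 4800 μL/v
Product of known-step factors = 60
Overall factor = 2.40 mM / (3.33 × 10^3 nM) = 720.72
Step-3 factor = 720.72 / 60 = 12.012
v = 4800 μL / 12.012 = 400 μL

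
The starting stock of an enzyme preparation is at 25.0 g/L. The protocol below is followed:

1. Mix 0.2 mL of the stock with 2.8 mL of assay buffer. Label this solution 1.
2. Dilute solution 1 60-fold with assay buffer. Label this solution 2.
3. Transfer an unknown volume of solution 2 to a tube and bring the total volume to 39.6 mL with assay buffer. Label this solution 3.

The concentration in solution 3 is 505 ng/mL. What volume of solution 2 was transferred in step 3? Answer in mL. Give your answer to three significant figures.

0.720 mL

Step 1: 0.2 mL + 2.8 mL = 3 mL total → factor 3/0.2 = 15
Step 2: 60-fold → factor 60
Step 3: v brought to 39.6 mL → factor = 39.6 mL/v
Product of known-step factors = 900
Overall factor = 25.0 g/L / (505 ng/mL) = 49505
Step-3 factor = 49505 / 900 = 55.006
v = 39.6 mL / 55.006 = 0.720 mL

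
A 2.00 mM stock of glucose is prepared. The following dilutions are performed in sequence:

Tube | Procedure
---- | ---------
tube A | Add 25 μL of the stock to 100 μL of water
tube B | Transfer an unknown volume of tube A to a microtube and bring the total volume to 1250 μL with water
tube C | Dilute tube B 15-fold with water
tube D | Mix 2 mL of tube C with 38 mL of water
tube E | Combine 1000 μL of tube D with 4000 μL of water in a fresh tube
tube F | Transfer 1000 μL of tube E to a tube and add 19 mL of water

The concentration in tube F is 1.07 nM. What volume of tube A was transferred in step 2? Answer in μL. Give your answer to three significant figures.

100 μL

Step 1: 25 μL + 100 μL = 125 μL total → factor 125/25 = 5
Step 2: v brought to 1250 μL → factor = 1250 μL/v
Step 3: 15-fold → factor 15
Step 4: 2 mL + 38 mL = 40 mL total → factor 40/2 = 20
Step 5: 1000 μL + 4000 μL = 5000 μL total → factor 5000/1000 = 5
Step 6: 1000 μL + 19 mL = 20000 μL total → factor 20000/1000 = 20
Product of known-step factors = 1.5 × 10^5
Overall factor = 2.00 mM / (1.07 nM) = 1.8692 × 10^6
Step-2 factor = 1.8692 × 10^6 / 1.5 × 10^5 = 12.461
v = 1250 μL / 12.461 = 100 μL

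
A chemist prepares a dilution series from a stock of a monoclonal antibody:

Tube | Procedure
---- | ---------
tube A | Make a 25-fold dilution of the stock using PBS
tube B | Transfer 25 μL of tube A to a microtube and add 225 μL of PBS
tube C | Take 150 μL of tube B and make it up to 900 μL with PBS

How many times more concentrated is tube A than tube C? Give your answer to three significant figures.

60.0

Step 1: 25-fold → factor 25
Step 2: 25 μL + 225 μL = 250 μL total → factor 250/25 = 10
Step 3: 150 μL brought to 900 μL → factor 900/150 = 6
Dilution factor to tube A = 25; to tube C = 1500
[tube A]/[tube C] = (factor to tube C)/(factor to tube A) = 1500/25 = 60.0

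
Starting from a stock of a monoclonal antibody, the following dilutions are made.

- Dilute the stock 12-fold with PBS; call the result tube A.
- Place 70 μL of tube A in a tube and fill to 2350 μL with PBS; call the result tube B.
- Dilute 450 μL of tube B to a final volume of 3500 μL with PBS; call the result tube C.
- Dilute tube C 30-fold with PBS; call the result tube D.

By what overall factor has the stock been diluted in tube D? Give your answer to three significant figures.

9.40 × 10^4

Step 1: 12-fold → factor 12
Step 2: 70 μL brought to 2350 μL → factor 2350/70 = 33.571
Step 3: 450 μL brought to 3500 μL → factor 3500/450 = 7.7778
Step 4: 30-fold → factor 30
Overall dilution factor = 12 × 33.571 × 7.7778 × 30 = 94000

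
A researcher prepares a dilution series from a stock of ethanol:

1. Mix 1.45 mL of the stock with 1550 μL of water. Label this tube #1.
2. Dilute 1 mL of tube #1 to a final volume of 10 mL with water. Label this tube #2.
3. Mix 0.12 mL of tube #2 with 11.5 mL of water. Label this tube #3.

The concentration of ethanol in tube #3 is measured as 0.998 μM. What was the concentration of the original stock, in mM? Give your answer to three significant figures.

2.00 mM

Step 1: 1.45 mL + 1550 μL = 3 mL total → factor 3/1.45 = 2.069
Step 2: 1 mL brought to 10 mL → factor 10/1 = 10
Step 3: 0.12 mL + 11.5 mL = 11.62 mL total → factor 11.62/0.12 = 96.833
Overall dilution factor = 2.069 × 10 × 96.833 = 2003.4
Stock = 0.998 μM × 2003.4 = 1999 μM = 2.00 mM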